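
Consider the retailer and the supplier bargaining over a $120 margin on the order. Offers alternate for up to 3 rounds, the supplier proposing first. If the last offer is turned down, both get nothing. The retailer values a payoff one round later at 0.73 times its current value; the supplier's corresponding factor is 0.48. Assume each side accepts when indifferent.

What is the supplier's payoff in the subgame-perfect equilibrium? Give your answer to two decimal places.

Round 3 (the supplier proposes): the retailer will accept anything ≥ 0, so the supplier offers 0 and keeps 120.
Round 2 (the retailer proposes): the supplier can get 120 next round, worth 0.48 × 120 = 57.6 now. The retailer offers 57.6 and keeps 120 − 57.6 = 62.4.
Round 1 (the supplier proposes): the retailer can get 62.4 next round, worth 0.73 × 62.4 = 45.552 now, so the supplier offers 45.552, keeping 74.448.

74.45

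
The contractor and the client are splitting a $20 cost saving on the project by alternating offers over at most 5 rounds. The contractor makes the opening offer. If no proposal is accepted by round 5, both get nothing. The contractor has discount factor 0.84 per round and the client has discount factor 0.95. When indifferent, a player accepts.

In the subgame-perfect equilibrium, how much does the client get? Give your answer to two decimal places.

Round 5 (the contractor proposes): the client will accept anything ≥ 0, so the contractor offers 0 and keeps 20.
Round 4 (the client proposes): the contractor can get 20 next round, worth 0.84 × 20 = 16.8 now, so the client offers 16.8, keeping 3.2.
Round 3 (the contractor proposes): the client can get 3.2 next round, worth 0.95 × 3.2 = 3.04 now, so the contractor offers 3.04, keeping 16.96.
Round 2 (the client proposes): the contractor can get 16.96 next round, worth 0.84 × 16.96 = 14.2464 now. The client offers 14.2464 and keeps 20 − 14.2464 = 5.7536.
Round 1 (the contractor proposes): the client can get 5.7536 next round, worth 0.95 × 5.7536 = 5.46592 now, so the contractor offers 5.46592, keeping 14.53408.

5.47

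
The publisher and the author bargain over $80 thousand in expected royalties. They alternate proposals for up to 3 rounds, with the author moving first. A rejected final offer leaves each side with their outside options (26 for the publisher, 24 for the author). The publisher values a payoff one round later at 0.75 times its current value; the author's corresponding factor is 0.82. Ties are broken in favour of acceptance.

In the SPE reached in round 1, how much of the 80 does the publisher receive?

Round 3 (the author proposes): the publisher gets 26 if talks fail, so the author offers 26 and keeps 54.
Round 2 (the publisher proposes): the author can get 54 next round, worth 0.82 × 54 = 44.28 now; the publisher offers that and keeps 35.72.
Round 1 (the author proposes): the publisher can get 35.72 next round, worth 0.75 × 35.72 = 26.79 now, so the author offers 26.79, keeping 53.21.

26.79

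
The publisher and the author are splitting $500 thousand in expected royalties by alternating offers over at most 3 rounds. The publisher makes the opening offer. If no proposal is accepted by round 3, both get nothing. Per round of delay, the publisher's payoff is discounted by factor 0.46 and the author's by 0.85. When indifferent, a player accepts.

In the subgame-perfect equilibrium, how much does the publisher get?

Solve by backward induction from round 3.
Round 3 (the publisher proposes): rejection yields 0 for the author; the publisher offers 0 and keeps 500.
Round 2 (the author proposes): the publisher can get 500 next round, worth 0.46 × 500 = 230 now, so the author offers 230, keeping 270.
Round 1 (the publisher proposes): the author can get 270 next round, worth 0.85 × 270 = 229.5 now, so the publisher offers 229.5, keeping 270.5.

270.5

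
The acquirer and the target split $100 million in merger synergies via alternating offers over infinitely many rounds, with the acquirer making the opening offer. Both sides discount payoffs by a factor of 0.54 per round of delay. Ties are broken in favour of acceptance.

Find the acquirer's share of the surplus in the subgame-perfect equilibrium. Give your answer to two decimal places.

64.94

When the acquirer proposes, the target accepts any offer worth at least 0.54 times what the target would get by proposing next round; and vice versa.
This gives x = 100 − 0.54y and y = 100 − 0.54x, where x and y are each side's share when it proposes.
Hence (1 − 0.54·0.54)x = 100(1 − 0.54), i.e. 0.7084·x = 46.
x ≈ 64.9351; the target's share is 100 − x ≈ 35.0649.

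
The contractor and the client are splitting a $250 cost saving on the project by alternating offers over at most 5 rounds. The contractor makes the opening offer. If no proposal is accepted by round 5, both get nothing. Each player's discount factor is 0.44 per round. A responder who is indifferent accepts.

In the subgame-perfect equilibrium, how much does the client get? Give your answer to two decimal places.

73.53

Round 5 (the contractor proposes): the client will accept anything ≥ 0, so the contractor offers 0 and keeps 250.
Round 4 (the client proposes): the contractor can get 250 next round, worth 0.44 × 250 = 110 now. The client offers 110 and keeps 250 − 110 = 140.
Round 3 (the contractor proposes): the client can get 140 next round, worth 0.44 × 140 = 61.6 now; the contractor offers that and keeps 188.4.
Round 2 (the client proposes): the contractor can get 188.4 next round, worth 0.44 × 188.4 = 82.896 now, so the client offers 82.896, keeping 167.104.
Round 1 (the contractor proposes): the client can get 167.104 next round, worth 0.44 × 167.104 = 73.52576 now. The contractor offers 73.52576 and keeps 250 − 73.52576 = 176.47424.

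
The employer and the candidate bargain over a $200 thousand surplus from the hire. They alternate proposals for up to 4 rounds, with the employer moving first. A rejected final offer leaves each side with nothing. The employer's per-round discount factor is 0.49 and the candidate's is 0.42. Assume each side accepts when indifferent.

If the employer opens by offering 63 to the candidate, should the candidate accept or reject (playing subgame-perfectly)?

Accept

Work out the candidate's continuation value if the offer is rejected.
Round 4 (the candidate proposes): the employer will accept anything ≥ 0, so the candidate offers 0 and keeps 200.
Round 3 (the employer proposes): the candidate can get 200 next round, worth 0.42 × 200 = 84 now; the employer offers that and keeps 116.
Round 2 (the candidate proposes): the employer can get 116 next round, worth 0.49 × 116 = 56.84 now. The candidate offers 56.84 and keeps 200 − 56.84 = 143.16.
So by rejecting in round 1, the candidate gets 143.16 next round, worth 0.42 × 143.16 = 60.1272 now.
Offer 63 ≥ 60.1272, so the candidate accepts.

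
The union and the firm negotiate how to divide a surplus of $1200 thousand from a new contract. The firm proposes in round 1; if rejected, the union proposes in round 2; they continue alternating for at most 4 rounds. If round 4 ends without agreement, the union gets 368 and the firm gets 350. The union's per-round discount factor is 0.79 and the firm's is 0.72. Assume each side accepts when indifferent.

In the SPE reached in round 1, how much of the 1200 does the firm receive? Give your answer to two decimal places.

Round 4 (the union proposes): the firm gets 350 if talks fail, so the union offers 350 and keeps 850.
Round 3 (the firm proposes): the union can get 850 next round, worth 0.79 × 850 = 671.5 now. The firm offers 671.5 and keeps 1200 − 671.5 = 528.5.
Round 2 (the union proposes): the firm can get 528.5 next round, worth 0.72 × 528.5 = 380.52 now, so the union offers 380.52, keeping 819.48.
Round 1 (the firm proposes): the union can get 819.48 next round, worth 0.79 × 819.48 = 647.3892 now; the firm offers that and keeps 552.6108.

552.61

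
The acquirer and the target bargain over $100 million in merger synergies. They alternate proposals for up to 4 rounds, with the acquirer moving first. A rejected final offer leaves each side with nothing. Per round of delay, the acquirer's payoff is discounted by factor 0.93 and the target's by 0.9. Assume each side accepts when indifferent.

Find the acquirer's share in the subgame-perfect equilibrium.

Round 4 (the target proposes): the acquirer will accept anything ≥ 0, so the target offers 0 and keeps 100.
Round 3 (the acquirer proposes): the target can get 100 next round, worth 0.9 × 100 = 90 now, so the acquirer offers 90, keeping 10.
Round 2 (the target proposes): the acquirer can get 10 next round, worth 0.93 × 10 = 9.3 now, so the target offers 9.3, keeping 90.7.
Round 1 (the acquirer proposes): the target can get 90.7 next round, worth 0.9 × 90.7 = 81.63 now. The acquirer offers 81.63 and keeps 100 − 81.63 = 18.37.

18.37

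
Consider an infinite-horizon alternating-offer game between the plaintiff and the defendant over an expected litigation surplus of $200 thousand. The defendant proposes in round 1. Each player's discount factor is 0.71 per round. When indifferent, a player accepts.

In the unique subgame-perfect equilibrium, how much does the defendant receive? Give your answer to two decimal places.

116.96

In a stationary SPE each proposer offers the other exactly their discounted continuation value.
If the defendant keeps x when proposing and the plaintiff keeps y when proposing, then x = 200 − 0.71y and y = 200 − 0.71x.
Solving: x = 200(1 − 0.71) / (1 − 0.71·0.71) = 58 / 0.4959 ≈ 116.9591.
The plaintiff gets 200 − 116.9591 ≈ 83.0409.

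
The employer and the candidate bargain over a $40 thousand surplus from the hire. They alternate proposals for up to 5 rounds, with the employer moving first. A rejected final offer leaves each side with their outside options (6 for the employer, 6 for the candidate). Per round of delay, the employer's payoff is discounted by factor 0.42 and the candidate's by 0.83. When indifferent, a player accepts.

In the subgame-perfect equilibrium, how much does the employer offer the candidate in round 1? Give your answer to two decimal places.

Work backward from the last round.
Round 5 (the employer proposes): the candidate gets 6 if talks fail, so the employer offers 6 and keeps 34.
Round 4 (the candidate proposes): the employer can get 34 next round, worth 0.42 × 34 = 14.28 now. The candidate offers 14.28 and keeps 40 − 14.28 = 25.72.
Round 3 (the employer proposes): the candidate can get 25.72 next round, worth 0.83 × 25.72 = 21.3476 now. The employer offers 21.3476 and keeps 40 − 21.3476 = 18.6524.
Round 2 (the candidate proposes): the employer can get 18.6524 next round, worth 0.42 × 18.6524 = 7.834008 now. The candidate offers 7.834008 and keeps 40 − 7.834008 = 32.165992.
Round 1 (the employer proposes): the candidate can get 32.165992 next round, worth 0.83 × 32.165992 = 26.69777336 now. The employer offers 26.69777336 and keeps 40 − 26.69777336 = 13.30222664.

26.70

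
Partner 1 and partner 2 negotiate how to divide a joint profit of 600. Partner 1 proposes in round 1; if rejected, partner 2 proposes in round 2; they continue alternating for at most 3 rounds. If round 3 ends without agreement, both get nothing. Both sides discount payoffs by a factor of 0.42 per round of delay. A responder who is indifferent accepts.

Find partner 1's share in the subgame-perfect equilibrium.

Round 3 (partner 1 proposes): rejection yields 0 for partner 2; partner 1 offers 0 and keeps 600.
Round 2 (partner 2 proposes): partner 1 can get 600 next round, worth 0.42 × 600 = 252 now, so partner 2 offers 252, keeping 348.
Round 1 (partner 1 proposes): partner 2 can get 348 next round, worth 0.42 × 348 = 146.16 now. Partner 1 offers 146.16 and keeps 600 − 146.16 = 453.84.

453.84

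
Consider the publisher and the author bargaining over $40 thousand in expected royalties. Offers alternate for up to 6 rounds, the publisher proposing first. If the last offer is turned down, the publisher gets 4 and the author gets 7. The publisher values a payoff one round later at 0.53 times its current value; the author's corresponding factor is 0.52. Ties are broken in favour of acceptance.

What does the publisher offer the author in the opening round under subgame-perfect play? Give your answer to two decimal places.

13.89

Round 6 (the author proposes): the publisher gets 4 if talks fail, so the author offers 4 and keeps 36.
Round 5 (the publisher proposes): the author can get 36 next round, worth 0.52 × 36 = 18.72 now. The publisher offers 18.72 and keeps 40 − 18.72 = 21.28.
Round 4 (the author proposes): the publisher can get 21.28 next round, worth 0.53 × 21.28 = 11.2784 now, so the author offers 11.2784, keeping 28.7216.
Round 3 (the publisher proposes): the author can get 28.7216 next round, worth 0.52 × 28.7216 = 14.935232 now. The publisher offers 14.935232 and keeps 40 − 14.935232 = 25.064768.
Round 2 (the author proposes): the publisher can get 25.064768 next round, worth 0.53 × 25.064768 = 13.28432704 now, so the author offers 13.28432704, keeping 26.71567296.
Round 1 (the publisher proposes): the author can get 26.71567296 next round, worth 0.52 × 26.71567296 = 13.8921499392 now; the publisher offers that and keeps 26.1078500608.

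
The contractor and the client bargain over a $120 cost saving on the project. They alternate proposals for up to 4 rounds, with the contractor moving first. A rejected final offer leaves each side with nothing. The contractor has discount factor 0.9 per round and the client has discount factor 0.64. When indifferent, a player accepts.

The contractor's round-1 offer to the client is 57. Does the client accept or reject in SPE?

Round 4 (the client proposes): rejection yields 0 for the contractor; the client offers 0 and keeps 120.
Round 3 (the contractor proposes): the client can get 120 next round, worth 0.64 × 120 = 76.8 now, so the contractor offers 76.8, keeping 43.2.
Round 2 (the client proposes): the contractor can get 43.2 next round, worth 0.9 × 43.2 = 38.88 now; the client offers that and keeps 81.12.
So by rejecting in round 1, the client gets 81.12 next round, worth 0.64 × 81.12 = 51.9168 now.
Offer 57 ≥ 51.9168, so the client accepts.

Accept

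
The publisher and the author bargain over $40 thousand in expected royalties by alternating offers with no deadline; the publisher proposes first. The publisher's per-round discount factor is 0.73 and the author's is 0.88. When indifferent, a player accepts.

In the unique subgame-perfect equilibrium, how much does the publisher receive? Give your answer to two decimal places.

13.42

When the publisher proposes, the author accepts any offer worth at least 0.88 times what the author would get by proposing next round; and vice versa.
This gives x = 40 − 0.88y and y = 40 − 0.73x, where x and y are each side's share when it proposes.
Hence (1 − 0.88·0.73)x = 40(1 − 0.88), i.e. 0.3576·x = 4.8.
x ≈ 13.4228; the author's share is 40 − x ≈ 26.5772.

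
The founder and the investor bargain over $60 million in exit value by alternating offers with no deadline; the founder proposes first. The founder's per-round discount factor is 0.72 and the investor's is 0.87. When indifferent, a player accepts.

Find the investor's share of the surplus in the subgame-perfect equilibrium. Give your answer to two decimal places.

39.12

In a stationary SPE each proposer offers the other exactly their discounted continuation value.
If the founder keeps x when proposing and the investor keeps y when proposing, then x = 60 − 0.87y and y = 60 − 0.72x.
Solving: x = 60(1 − 0.87) / (1 − 0.72·0.87) = 7.8 / 0.3736 ≈ 20.8779.
The investor gets 60 − 20.8779 ≈ 39.1221.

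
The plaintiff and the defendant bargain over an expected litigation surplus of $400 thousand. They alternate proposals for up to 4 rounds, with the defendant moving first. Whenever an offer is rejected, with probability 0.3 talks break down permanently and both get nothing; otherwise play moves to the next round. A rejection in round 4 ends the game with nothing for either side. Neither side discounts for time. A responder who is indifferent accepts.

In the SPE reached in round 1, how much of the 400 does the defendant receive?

178.8

By backward induction:
Round 4 (the plaintiff proposes): rejection yields 0 for the defendant; the plaintiff offers 0 and keeps 400.
Round 3 (the defendant proposes): rejecting gives the plaintiff an expected 0.7 × 400 = 280; the defendant offers that and keeps 120.
Round 2 (the plaintiff proposes): rejecting gives the defendant an expected 0.7 × 120 = 84; the plaintiff offers that and keeps 316.
Round 1 (the defendant proposes): rejecting gives the plaintiff an expected 0.7 × 316 = 221.2. The defendant offers 221.2 and keeps 400 − 221.2 = 178.8.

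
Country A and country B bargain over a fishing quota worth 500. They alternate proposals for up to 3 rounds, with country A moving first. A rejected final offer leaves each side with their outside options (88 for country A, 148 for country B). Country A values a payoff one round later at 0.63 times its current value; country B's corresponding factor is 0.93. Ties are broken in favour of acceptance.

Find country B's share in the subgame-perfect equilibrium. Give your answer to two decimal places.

Work backward from the last round.
Round 3 (country A proposes): country B gets 148 if talks fail, so country A offers 148 and keeps 352.
Round 2 (country B proposes): country A can get 352 next round, worth 0.63 × 352 = 221.76 now. Country B offers 221.76 and keeps 500 − 221.76 = 278.24.
Round 1 (country A proposes): country B can get 278.24 next round, worth 0.93 × 278.24 = 258.7632 now; country A offers that and keeps 241.2368.

258.76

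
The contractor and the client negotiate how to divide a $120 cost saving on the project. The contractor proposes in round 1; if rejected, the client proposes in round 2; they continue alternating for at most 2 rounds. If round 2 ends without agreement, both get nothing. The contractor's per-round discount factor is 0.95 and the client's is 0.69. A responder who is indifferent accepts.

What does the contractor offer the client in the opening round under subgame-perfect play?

By backward induction:
Round 2 (the client proposes): the contractor will accept anything ≥ 0, so the client offers 0 and keeps 120.
Round 1 (the contractor proposes): the client can get 120 next round, worth 0.69 × 120 = 82.8 now, so the contractor offers 82.8, keeping 37.2.

82.8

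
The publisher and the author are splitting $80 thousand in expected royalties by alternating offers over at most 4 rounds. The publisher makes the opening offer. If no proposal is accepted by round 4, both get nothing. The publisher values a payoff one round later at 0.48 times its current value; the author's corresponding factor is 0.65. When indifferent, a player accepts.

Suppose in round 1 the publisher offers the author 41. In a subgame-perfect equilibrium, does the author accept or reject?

Round 4 (the author proposes): rejection yields 0 for the publisher; the author offers 0 and keeps 80.
Round 3 (the publisher proposes): the author can get 80 next round, worth 0.65 × 80 = 52 now; the publisher offers that and keeps 28.
Round 2 (the author proposes): the publisher can get 28 next round, worth 0.48 × 28 = 13.44 now. The author offers 13.44 and keeps 80 − 13.44 = 66.56.
So by rejecting in round 1, the author gets 66.56 next round, worth 0.65 × 66.56 = 43.264 now.
Offer 41 < 43.264, so the author rejects.

Reject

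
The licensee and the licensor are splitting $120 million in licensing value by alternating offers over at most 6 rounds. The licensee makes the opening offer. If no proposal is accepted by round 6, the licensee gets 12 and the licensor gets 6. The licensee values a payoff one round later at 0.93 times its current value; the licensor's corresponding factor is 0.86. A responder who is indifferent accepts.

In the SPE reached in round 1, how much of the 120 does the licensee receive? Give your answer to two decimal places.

47.58

Round 6 (the licensor proposes): the licensee gets 12 if talks fail, so the licensor offers 12 and keeps 108.
Round 5 (the licensee proposes): the licensor can get 108 next round, worth 0.86 × 108 = 92.88 now, so the licensee offers 92.88, keeping 27.12.
Round 4 (the licensor proposes): the licensee can get 27.12 next round, worth 0.93 × 27.12 = 25.2216 now; the licensor offers that and keeps 94.7784.
Round 3 (the licensee proposes): the licensor can get 94.7784 next round, worth 0.86 × 94.7784 = 81.509424 now. The licensee offers 81.509424 and keeps 120 − 81.509424 = 38.490576.
Round 2 (the licensor proposes): the licensee can get 38.490576 next round, worth 0.93 × 38.490576 = 35.79623568 now, so the licensor offers 35.79623568, keeping 84.20376432.
Round 1 (the licensee proposes): the licensor can get 84.20376432 next round, worth 0.86 × 84.20376432 = 72.4152373152 now. The licensee offers 72.4152373152 and keeps 120 − 72.4152373152 = 47.5847626848.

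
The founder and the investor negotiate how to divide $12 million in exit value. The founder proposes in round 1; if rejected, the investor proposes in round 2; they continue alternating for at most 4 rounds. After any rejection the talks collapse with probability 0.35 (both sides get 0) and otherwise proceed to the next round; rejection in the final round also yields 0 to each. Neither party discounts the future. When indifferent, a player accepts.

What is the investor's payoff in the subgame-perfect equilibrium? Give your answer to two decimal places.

6.03

Round 4 (the investor proposes): the founder will accept anything ≥ 0, so the investor offers 0 and keeps 12.
Round 3 (the founder proposes): rejecting gives the investor an expected 0.65 × 12 = 7.8. The founder offers 7.8 and keeps 12 − 7.8 = 4.2.
Round 2 (the investor proposes): rejecting gives the founder an expected 0.65 × 4.2 = 2.73, so the investor offers 2.73, keeping 9.27.
Round 1 (the founder proposes): rejecting gives the investor an expected 0.65 × 9.27 = 6.0255; the founder offers that and keeps 5.9745.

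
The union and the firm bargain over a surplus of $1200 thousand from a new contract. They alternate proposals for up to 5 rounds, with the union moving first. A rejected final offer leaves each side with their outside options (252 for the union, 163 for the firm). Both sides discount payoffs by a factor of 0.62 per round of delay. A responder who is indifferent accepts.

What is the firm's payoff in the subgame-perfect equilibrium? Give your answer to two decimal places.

415.48

Round 5 (the union proposes): the firm gets 163 if talks fail, so the union offers 163 and keeps 1037.
Round 4 (the firm proposes): the union can get 1037 next round, worth 0.62 × 1037 = 642.94 now. The firm offers 642.94 and keeps 1200 − 642.94 = 557.06.
Round 3 (the union proposes): the firm can get 557.06 next round, worth 0.62 × 557.06 = 345.3772 now. The union offers 345.3772 and keeps 1200 − 345.3772 = 854.6228.
Round 2 (the firm proposes): the union can get 854.6228 next round, worth 0.62 × 854.6228 = 529.866136 now, so the firm offers 529.866136, keeping 670.133864.
Round 1 (the union proposes): the firm can get 670.133864 next round, worth 0.62 × 670.133864 = 415.48299568 now; the union offers that and keeps 784.51700432.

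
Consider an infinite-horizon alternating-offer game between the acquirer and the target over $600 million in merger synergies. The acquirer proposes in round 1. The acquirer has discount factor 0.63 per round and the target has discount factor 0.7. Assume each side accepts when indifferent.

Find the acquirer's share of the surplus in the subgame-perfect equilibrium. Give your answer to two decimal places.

Let x be the acquirer's share when the acquirer proposes and y be the target's share when the target proposes.
The target accepts iff offered ≥ 0.7·y, so x = 600 − 0.7y. Symmetrically y = 600 − 0.63x.
Substituting: x = 600 − 0.7(600 − 0.63x), giving x(1 − 0.63·0.7) = 600(1 − 0.7).
So x = 600 × 0.3 / 0.559 ≈ 322.0036, and the target receives 600 − x ≈ 277.9964.

322.00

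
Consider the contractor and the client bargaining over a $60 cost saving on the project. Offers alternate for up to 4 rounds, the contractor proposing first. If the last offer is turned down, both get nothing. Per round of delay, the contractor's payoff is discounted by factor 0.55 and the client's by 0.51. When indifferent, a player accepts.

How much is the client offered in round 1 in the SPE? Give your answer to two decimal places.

By backward induction:
Round 4 (the client proposes): the contractor will accept anything ≥ 0, so the client offers 0 and keeps 60.
Round 3 (the contractor proposes): the client can get 60 next round, worth 0.51 × 60 = 30.6 now, so the contractor offers 30.6, keeping 29.4.
Round 2 (the client proposes): the contractor can get 29.4 next round, worth 0.55 × 29.4 = 16.17 now, so the client offers 16.17, keeping 43.83.
Round 1 (the contractor proposes): the client can get 43.83 next round, worth 0.51 × 43.83 = 22.3533 now, so the contractor offers 22.3533, keeping 37.6467.

22.35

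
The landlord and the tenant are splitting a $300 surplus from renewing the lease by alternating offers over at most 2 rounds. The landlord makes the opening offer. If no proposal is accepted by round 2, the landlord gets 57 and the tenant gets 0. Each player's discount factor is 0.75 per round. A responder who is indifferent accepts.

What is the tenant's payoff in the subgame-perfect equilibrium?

Round 2 (the tenant proposes): the landlord gets 57 if talks fail, so the tenant offers 57 and keeps 243.
Round 1 (the landlord proposes): the tenant can get 243 next round, worth 0.75 × 243 = 182.25 now, so the landlord offers 182.25, keeping 117.75.

182.25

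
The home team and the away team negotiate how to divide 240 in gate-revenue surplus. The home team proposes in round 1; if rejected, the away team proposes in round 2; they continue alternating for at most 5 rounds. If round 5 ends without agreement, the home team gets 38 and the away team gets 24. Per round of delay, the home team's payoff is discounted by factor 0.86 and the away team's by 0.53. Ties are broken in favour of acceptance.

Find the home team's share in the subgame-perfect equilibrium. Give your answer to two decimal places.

209.09

Round 5 (the home team proposes): the away team gets 24 if talks fail, so the home team offers 24 and keeps 216.
Round 4 (the away team proposes): the home team can get 216 next round, worth 0.86 × 216 = 185.76 now; the away team offers that and keeps 54.24.
Round 3 (the home team proposes): the away team can get 54.24 next round, worth 0.53 × 54.24 = 28.7472 now, so the home team offers 28.7472, keeping 211.2528.
Round 2 (the away team proposes): the home team can get 211.2528 next round, worth 0.86 × 211.2528 = 181.677408 now, so the away team offers 181.677408, keeping 58.322592.
Round 1 (the home team proposes): the away team can get 58.322592 next round, worth 0.53 × 58.322592 = 30.91097376 now. The home team offers 30.91097376 and keeps 240 − 30.91097376 = 209.08902624.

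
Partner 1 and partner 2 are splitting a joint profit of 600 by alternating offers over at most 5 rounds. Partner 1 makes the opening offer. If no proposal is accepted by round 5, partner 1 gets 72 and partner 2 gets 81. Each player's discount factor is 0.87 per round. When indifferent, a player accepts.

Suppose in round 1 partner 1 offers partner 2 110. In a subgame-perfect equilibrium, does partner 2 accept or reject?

Reject

Round 5 (partner 1 proposes): partner 2 gets 81 if talks fail, so partner 1 offers 81 and keeps 519.
Round 4 (partner 2 proposes): partner 1 can get 519 next round, worth 0.87 × 519 = 451.53 now; partner 2 offers that and keeps 148.47.
Round 3 (partner 1 proposes): partner 2 can get 148.47 next round, worth 0.87 × 148.47 = 129.1689 now; partner 1 offers that and keeps 470.8311.
Round 2 (partner 2 proposes): partner 1 can get 470.8311 next round, worth 0.87 × 470.8311 = 409.623057 now, so partner 2 offers 409.623057, keeping 190.376943.
So by rejecting in round 1, partner 2 gets 190.376943 next round, worth 0.87 × 190.376943 = 165.62794041 now.
Offer 110 < 165.62794041, so partner 2 rejects.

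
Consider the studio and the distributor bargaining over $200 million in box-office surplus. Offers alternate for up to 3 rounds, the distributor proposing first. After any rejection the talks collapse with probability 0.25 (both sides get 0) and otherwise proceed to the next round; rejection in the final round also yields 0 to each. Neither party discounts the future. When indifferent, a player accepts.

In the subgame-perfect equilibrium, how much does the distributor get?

162.5

Round 3 (the distributor proposes): the studio will accept anything ≥ 0, so the distributor offers 0 and keeps 200.
Round 2 (the studio proposes): rejecting gives the distributor an expected 0.75 × 200 = 150, so the studio offers 150, keeping 50.
Round 1 (the distributor proposes): rejecting gives the studio an expected 0.75 × 50 = 37.5, so the distributor offers 37.5, keeping 162.5.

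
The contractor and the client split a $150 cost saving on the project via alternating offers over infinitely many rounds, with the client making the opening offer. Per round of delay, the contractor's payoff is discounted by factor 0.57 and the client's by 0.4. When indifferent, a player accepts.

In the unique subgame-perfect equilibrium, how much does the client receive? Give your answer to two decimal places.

Let x be the client's share when the client proposes and y be the contractor's share when the contractor proposes.
The contractor accepts iff offered ≥ 0.57·y, so x = 150 − 0.57y. Symmetrically y = 150 − 0.4x.
Substituting: x = 150 − 0.57(150 − 0.4x), giving x(1 − 0.4·0.57) = 150(1 − 0.57).
So x = 150 × 0.43 / 0.772 ≈ 83.5492, and the contractor receives 150 − x ≈ 66.4508.

83.55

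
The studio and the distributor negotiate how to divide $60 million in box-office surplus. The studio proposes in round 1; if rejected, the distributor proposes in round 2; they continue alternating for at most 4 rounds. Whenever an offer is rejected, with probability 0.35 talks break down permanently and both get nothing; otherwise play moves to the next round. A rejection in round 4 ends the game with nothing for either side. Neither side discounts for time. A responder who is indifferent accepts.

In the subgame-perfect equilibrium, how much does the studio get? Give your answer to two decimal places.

By backward induction:
Round 4 (the distributor proposes): rejection yields 0 for the studio; the distributor offers 0 and keeps 60.
Round 3 (the studio proposes): rejecting gives the distributor an expected 0.65 × 60 = 39; the studio offers that and keeps 21.
Round 2 (the distributor proposes): rejecting gives the studio an expected 0.65 × 21 = 13.65, so the distributor offers 13.65, keeping 46.35.
Round 1 (the studio proposes): rejecting gives the distributor an expected 0.65 × 46.35 = 30.1275. The studio offers 30.1275 and keeps 60 − 30.1275 = 29.8725.

29.87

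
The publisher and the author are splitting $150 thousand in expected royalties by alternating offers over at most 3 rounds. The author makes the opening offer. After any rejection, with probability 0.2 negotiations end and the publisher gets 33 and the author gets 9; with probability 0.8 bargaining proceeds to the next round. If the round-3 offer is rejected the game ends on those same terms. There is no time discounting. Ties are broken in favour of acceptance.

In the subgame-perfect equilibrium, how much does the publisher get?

Round 3 (the author proposes): the publisher gets 33 if talks fail, so the author offers 33 and keeps 117.
Round 2 (the publisher proposes): rejecting gives the author an expected 0.8 × 117 + 0.2 × 9 = 95.4, so the publisher offers 95.4, keeping 54.6.
Round 1 (the author proposes): rejecting gives the publisher an expected 0.8 × 54.6 + 0.2 × 33 = 50.28; the author offers that and keeps 99.72.

50.28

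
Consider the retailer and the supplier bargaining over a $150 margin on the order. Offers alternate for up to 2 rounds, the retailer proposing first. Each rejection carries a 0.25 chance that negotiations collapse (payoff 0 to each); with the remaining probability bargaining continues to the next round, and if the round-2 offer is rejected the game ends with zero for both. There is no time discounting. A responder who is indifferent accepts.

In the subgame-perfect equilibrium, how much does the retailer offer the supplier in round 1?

112.5

Round 2 (the supplier proposes): the retailer will accept anything ≥ 0, so the supplier offers 0 and keeps 150.
Round 1 (the retailer proposes): rejecting gives the supplier an expected 0.75 × 150 = 112.5. The retailer offers 112.5 and keeps 150 − 112.5 = 37.5.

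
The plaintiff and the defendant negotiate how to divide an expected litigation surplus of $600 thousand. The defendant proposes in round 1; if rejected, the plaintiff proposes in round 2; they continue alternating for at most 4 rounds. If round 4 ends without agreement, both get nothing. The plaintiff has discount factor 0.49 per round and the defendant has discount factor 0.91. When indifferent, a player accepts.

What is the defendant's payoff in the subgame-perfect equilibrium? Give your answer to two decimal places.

442.45

Round 4 (the plaintiff proposes): the defendant will accept anything ≥ 0, so the plaintiff offers 0 and keeps 600.
Round 3 (the defendant proposes): the plaintiff can get 600 next round, worth 0.49 × 600 = 294 now. The defendant offers 294 and keeps 600 − 294 = 306.
Round 2 (the plaintiff proposes): the defendant can get 306 next round, worth 0.91 × 306 = 278.46 now; the plaintiff offers that and keeps 321.54.
Round 1 (the defendant proposes): the plaintiff can get 321.54 next round, worth 0.49 × 321.54 = 157.5546 now. The defendant offers 157.5546 and keeps 600 − 157.5546 = 442.4454.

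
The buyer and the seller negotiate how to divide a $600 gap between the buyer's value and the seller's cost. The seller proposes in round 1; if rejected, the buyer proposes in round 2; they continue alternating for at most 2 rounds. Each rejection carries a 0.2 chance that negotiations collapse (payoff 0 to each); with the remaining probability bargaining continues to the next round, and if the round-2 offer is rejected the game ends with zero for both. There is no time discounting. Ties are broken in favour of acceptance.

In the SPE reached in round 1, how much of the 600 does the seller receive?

120

Round 2 (the buyer proposes): rejection yields 0 for the seller; the buyer offers 0 and keeps 600.
Round 1 (the seller proposes): rejecting gives the buyer an expected 0.8 × 600 = 480; the seller offers that and keeps 120.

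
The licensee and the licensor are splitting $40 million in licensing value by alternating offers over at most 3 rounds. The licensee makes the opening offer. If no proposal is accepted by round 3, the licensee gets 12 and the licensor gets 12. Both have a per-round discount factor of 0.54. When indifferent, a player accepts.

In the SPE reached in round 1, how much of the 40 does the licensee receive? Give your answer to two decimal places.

26.56

Round 3 (the licensee proposes): the licensor gets 12 if talks fail, so the licensee offers 12 and keeps 28.
Round 2 (the licensor proposes): the licensee can get 28 next round, worth 0.54 × 28 = 15.12 now, so the licensor offers 15.12, keeping 24.88.
Round 1 (the licensee proposes): the licensor can get 24.88 next round, worth 0.54 × 24.88 = 13.4352 now. The licensee offers 13.4352 and keeps 40 − 13.4352 = 26.5648.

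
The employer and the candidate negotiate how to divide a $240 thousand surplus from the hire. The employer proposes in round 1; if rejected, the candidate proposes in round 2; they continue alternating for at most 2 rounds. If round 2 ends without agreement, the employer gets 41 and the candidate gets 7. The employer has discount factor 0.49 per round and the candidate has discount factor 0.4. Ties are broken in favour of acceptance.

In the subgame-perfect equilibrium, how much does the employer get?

160.4

Round 2 (the candidate proposes): the employer gets 41 if talks fail, so the candidate offers 41 and keeps 199.
Round 1 (the employer proposes): the candidate can get 199 next round, worth 0.4 × 199 = 79.6 now, so the employer offers 79.6, keeping 160.4.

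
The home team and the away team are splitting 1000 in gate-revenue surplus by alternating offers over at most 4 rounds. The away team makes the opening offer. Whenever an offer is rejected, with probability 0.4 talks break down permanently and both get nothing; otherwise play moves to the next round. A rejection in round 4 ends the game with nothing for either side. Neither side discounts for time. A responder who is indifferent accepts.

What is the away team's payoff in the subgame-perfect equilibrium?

Round 4 (the home team proposes): rejection yields 0 for the away team; the home team offers 0 and keeps 1000.
Round 3 (the away team proposes): rejecting gives the home team an expected 0.6 × 1000 = 600, so the away team offers 600, keeping 400.
Round 2 (the home team proposes): rejecting gives the away team an expected 0.6 × 400 = 240; the home team offers that and keeps 760.
Round 1 (the away team proposes): rejecting gives the home team an expected 0.6 × 760 = 456. The away team offers 456 and keeps 1000 − 456 = 544.

544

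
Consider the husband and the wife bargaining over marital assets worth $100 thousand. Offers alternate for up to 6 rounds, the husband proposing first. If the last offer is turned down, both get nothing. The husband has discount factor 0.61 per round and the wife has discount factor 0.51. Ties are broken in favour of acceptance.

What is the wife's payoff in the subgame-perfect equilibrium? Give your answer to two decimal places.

31.01

Round 6 (the wife proposes): the husband will accept anything ≥ 0, so the wife offers 0 and keeps 100.
Round 5 (the husband proposes): the wife can get 100 next round, worth 0.51 × 100 = 51 now. The husband offers 51 and keeps 100 − 51 = 49.
Round 4 (the wife proposes): the husband can get 49 next round, worth 0.61 × 49 = 29.89 now, so the wife offers 29.89, keeping 70.11.
Round 3 (the husband proposes): the wife can get 70.11 next round, worth 0.51 × 70.11 = 35.7561 now; the husband offers that and keeps 64.2439.
Round 2 (the wife proposes): the husband can get 64.2439 next round, worth 0.61 × 64.2439 = 39.188779 now; the wife offers that and keeps 60.811221.
Round 1 (the husband proposes): the wife can get 60.811221 next round, worth 0.51 × 60.811221 = 31.01372271 now, so the husband offers 31.01372271, keeping 68.98627729.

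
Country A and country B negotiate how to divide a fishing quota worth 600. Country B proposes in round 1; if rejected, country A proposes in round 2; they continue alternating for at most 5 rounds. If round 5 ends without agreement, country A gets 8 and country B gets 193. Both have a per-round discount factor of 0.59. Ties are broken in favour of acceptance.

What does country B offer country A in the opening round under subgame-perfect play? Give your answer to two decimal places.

Round 5 (country B proposes): country A gets 8 if talks fail, so country B offers 8 and keeps 592.
Round 4 (country A proposes): country B can get 592 next round, worth 0.59 × 592 = 349.28 now, so country A offers 349.28, keeping 250.72.
Round 3 (country B proposes): country A can get 250.72 next round, worth 0.59 × 250.72 = 147.9248 now; country B offers that and keeps 452.0752.
Round 2 (country A proposes): country B can get 452.0752 next round, worth 0.59 × 452.0752 = 266.724368 now; country A offers that and keeps 333.275632.
Round 1 (country B proposes): country A can get 333.275632 next round, worth 0.59 × 333.275632 = 196.63262288 now. Country B offers 196.63262288 and keeps 600 − 196.63262288 = 403.36737712.

196.63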